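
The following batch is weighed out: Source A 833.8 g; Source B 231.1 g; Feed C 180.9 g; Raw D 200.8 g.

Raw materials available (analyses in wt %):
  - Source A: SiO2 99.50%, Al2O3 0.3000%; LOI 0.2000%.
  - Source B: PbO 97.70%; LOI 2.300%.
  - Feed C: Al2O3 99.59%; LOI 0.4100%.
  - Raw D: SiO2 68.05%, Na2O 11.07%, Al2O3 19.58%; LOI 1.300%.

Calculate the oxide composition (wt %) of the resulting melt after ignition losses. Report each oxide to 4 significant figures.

Glass mass = 1436 g (batch 1447 − LOI 10.33).
Composition: SiO2 67.28%, Na2O 1.548%, Al2O3 15.46%, PbO 15.72%

All internal work runs at full float precision through every step. Rounding to 4 significant figures applies to every intermediate as printed; exactly one rounding goes into every reported number — all derived quantities, which include ignition loss, the yield, the four compositions, totals, net glass mass, are recomputed in full float precision, exactly as printed in the problem or the answer, using the weight values per 1436 g of glass.
Per-oxide mass from batch:
  SiO2: 833.8·0.9950 + 200.8·0.6805 = 966.3 g
  Na2O: 200.8·0.1107 = 22.23 g
  Al2O3: 833.8·0.003000 + 180.9·0.9959 + 200.8·0.1958 = 222.0 g
  PbO: 231.1·0.9770 = 225.8 g
LOI: 833.8·0.002000 + 231.1·0.02300 + 180.9·0.004100 + 200.8·0.01300 = 10.33 g
Resulting glass, batch − LOI: 1447 − 10.33 = 1436 g (matching Σ of the oxides)
percent share: oxide ÷ glass, ×100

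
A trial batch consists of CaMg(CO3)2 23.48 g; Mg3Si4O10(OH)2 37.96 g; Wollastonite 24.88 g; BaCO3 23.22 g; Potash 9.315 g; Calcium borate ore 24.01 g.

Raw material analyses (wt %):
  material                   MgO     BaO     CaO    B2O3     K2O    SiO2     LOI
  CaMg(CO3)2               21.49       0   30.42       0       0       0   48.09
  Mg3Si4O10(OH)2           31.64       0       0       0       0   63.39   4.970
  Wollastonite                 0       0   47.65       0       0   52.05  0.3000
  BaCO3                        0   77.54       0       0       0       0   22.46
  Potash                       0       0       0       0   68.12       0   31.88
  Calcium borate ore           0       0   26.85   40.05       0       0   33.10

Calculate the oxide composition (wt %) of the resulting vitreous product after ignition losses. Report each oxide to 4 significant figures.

The working math maintains full precision end to end — values along the way are shown with 4-significant-figure rounding in the working — every reported figure takes just one rounding — derived quantities, which include totals, glass mass, ignition loss, yield, six oxide percentages, are rebuilt at full precision, as set out in question or answer, using the weight values per 113.5 g of glass.
Oxide masses out of the charge:
  MgO: 23.48·0.2149 + 37.96·0.3164 = 17.06 g
  BaO: 23.22·0.7754 = 18.00 g
  CaO: 23.48·0.3042 + 24.88·0.4765 + 24.01·0.2685 = 25.44 g
  B2O3: 24.01·0.4005 = 9.616 g
  K2O: 9.315·0.6812 = 6.345 g
  SiO2: 37.96·0.6339 + 24.88·0.5205 = 37.01 g
LOI: 23.48·0.4809 + 37.96·0.04970 + 24.88·0.003000 + 23.22·0.2246 + 9.315·0.3188 + 24.01·0.3310 = 29.38 g
Net of LOI, the glass mass = 142.9 − 29.38 = 113.5 g (equal to the oxide-mass sum)
percent share: oxide ÷ glass, ×100

Glass mass = 113.5 g (batch 142.9 − LOI 29.38).
Composition: MgO 15.03%, BaO 15.87%, CaO 22.42%, B2O3 8.474%, K2O 5.592%, SiO2 32.62%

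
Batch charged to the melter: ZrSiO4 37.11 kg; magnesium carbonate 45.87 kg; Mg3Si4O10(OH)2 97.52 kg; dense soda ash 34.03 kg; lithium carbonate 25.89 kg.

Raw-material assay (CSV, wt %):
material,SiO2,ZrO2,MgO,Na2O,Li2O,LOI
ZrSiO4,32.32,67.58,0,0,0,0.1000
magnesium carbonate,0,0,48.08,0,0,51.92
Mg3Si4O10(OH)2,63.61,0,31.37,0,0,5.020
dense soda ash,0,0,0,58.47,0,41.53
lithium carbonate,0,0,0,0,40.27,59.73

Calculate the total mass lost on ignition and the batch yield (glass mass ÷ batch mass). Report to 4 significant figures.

Each numeric step carries full float precision at every stage. The intermediate values are shown rounded to four significant figures at each printed step. Each reported number is rounded exactly once. All derived quantities (five oxide percentages, net glass mass, the yield, ignition loss, the totals) are rebuilt using the weight values for 182.1 kg of glass in full precision, as written in either problem or answer.
Loss on ignition, line by line:
  ZrSiO4: 37.11 × 0.001000 = 0.03711 kg
  magnesium carbonate: 45.87 × 0.5192 = 23.82 kg
  Mg3Si4O10(OH)2: 97.52 × 0.05020 = 4.896 kg
  dense soda ash: 34.03 × 0.4153 = 14.13 kg
  lithium carbonate: 25.89 × 0.5973 = 15.46 kg
Total LOI = 58.35 kg
Glass = batch − LOI = 240.4 − 58.35 = 182.1 kg

LOI loss = 58.35 kg; glass = 182.1 kg; yield = 75.73%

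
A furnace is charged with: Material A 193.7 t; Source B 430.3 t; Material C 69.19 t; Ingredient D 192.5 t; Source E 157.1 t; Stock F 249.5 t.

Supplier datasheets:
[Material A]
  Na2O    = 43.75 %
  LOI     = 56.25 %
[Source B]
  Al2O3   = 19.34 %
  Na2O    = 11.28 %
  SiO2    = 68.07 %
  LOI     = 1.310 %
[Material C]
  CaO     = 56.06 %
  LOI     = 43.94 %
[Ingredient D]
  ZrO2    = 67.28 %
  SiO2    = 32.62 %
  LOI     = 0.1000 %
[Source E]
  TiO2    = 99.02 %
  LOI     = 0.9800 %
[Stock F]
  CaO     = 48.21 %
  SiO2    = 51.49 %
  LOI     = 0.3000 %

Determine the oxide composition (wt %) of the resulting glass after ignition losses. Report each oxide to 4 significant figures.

The working math runs at full precision at each step; values along the way are displayed (rounded to four significant digits) across the worked steps — each reported result is rounded just once; all derived quantities (ignition loss, glass mass, yield, six oxide percentages, the totals) are computed in full float precision starting from the weights per 1145 t of glass, as written in question or answer.
Oxide-by-oxide delivered mass:
  ZrO2: 192.5·0.6728 = 129.5 t
  Al2O3: 430.3·0.1934 = 83.22 t
  TiO2: 157.1·0.9902 = 155.6 t
  Na2O: 193.7·0.4375 + 430.3·0.1128 = 133.3 t
  CaO: 69.19·0.5606 + 249.5·0.4821 = 159.1 t
  SiO2: 430.3·0.6807 + 192.5·0.3262 + 249.5·0.5149 = 484.2 t
LOI: 193.7·0.5625 + 430.3·0.01310 + 69.19·0.4394 + 192.5·0.001000 + 157.1·0.009800 + 249.5·0.003000 = 147.5 t
The glass mass, total less LOI, = 1292 − 147.5 = 1145 t (= Σ oxide masses)
wt % = oxide mass / glass mass × 100

Glass mass = 1145 t (batch 1292 − LOI 147.5).
Composition: ZrO2 11.31%, Al2O3 7.269%, TiO2 13.59%, Na2O 11.64%, CaO 13.89%, SiO2 42.29%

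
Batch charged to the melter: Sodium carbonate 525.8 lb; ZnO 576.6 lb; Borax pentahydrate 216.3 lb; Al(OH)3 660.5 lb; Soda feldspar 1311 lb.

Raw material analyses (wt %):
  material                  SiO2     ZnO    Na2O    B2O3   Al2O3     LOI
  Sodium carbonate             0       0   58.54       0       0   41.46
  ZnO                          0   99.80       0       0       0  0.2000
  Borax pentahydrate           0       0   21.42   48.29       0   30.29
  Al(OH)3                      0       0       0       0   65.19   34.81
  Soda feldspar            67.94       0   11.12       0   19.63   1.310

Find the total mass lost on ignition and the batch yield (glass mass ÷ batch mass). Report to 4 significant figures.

Working values are displayed rounded off to 4 significant figures between the steps. Full float precision is maintained all the way through; every reported value carries a single rounding; derived quantities, including the yield, net glass mass, five oxide percentages, LOI, the totals, are re-derived using the weight values per 2758 lb of glass in full precision, as quoted within either problem or answer.
Loss on ignition, line by line:
  Sodium carbonate: 525.8 × 0.4146 = 218.0 lb
  ZnO: 576.6 × 0.002000 = 1.153 lb
  Borax pentahydrate: 216.3 × 0.3029 = 65.52 lb
  Al(OH)3: 660.5 × 0.3481 = 229.9 lb
  Soda feldspar: 1311 × 0.01310 = 17.17 lb
Total LOI = 531.8 lb
Glass = batch − LOI = 3290 − 531.8 = 2758 lb

LOI loss = 531.8 lb; glass = 2758 lb; yield = 83.84%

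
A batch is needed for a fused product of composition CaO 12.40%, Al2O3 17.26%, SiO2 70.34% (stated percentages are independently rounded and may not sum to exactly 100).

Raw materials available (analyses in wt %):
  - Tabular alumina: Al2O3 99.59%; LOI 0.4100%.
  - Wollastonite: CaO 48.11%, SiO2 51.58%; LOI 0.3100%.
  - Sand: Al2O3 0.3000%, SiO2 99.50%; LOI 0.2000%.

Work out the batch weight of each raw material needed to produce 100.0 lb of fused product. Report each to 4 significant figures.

Each numeric step holds full float precision end to end. Values along the way appear, rounded to four significant digits, as written. Each reported result carries a single rounding — derived quantities, including the yield, the three compositions, LOI, the totals, glass mass, are re-derived from the weighed amounts for 100.0 lb of glass at full precision, exactly as shown in problem or answer.
The oxide mass targets at 100.0 lb fused product:
  CaO: 12.40% × 100.0 = 12.40 lb
  Al2O3: 17.26% × 100.0 = 17.26 lb
  SiO2: 70.34% × 100.0 = 70.34 lb
Verifying the oxide balance from the weights as reported, relative to the basis at hand (summed amounts equal target values net of answer rounding effects):
  CaO: 25.77·0.4811 = 12.40 lb (target 12.40 lb)
  Al2O3: 17.16·0.9959 + 57.33·0.003000 = 17.26 lb (target 17.26 lb)
  SiO2: 25.77·0.5158 + 57.33·0.9950 = 70.34 lb (target 70.34 lb)
Auditing the glass mass value: total batch − LOI = 100.0 lb (per-oxide target masses sum to 100.0 lb; stated basis 100.0 lb — rounding explains the deltas).
Whole-batch sum: Σ batch = 100.3 lb; LOI loss = Σ batch·LOI = 0.2649 lb; yield, glass over the total, = 99.74%.

Batch per 100.0 lb fused product:
  Tabular alumina: 17.16 lb
  Wollastonite: 25.77 lb
  Sand: 57.33 lb
Total batch = 100.3 lb; LOI loss = 0.2649 lb; yield = 99.74%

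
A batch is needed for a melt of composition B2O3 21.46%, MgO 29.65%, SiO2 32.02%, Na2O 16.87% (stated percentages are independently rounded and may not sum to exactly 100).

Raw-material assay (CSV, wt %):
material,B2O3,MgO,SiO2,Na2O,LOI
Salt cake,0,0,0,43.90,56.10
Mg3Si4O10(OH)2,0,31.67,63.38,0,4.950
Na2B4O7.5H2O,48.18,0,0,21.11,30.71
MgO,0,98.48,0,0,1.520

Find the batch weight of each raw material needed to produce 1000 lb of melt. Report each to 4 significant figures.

Batch per 1000 lb melt:
  Salt cake: 170.1 lb
  Mg3Si4O10(OH)2: 505.2 lb
  Na2B4O7.5H2O: 445.4 lb
  MgO: 138.6 lb
Total batch = 1259 lb; LOI loss = 259.3 lb; yield = 79.41%

Every computation carries exact precision through the solve; mid-chain values appear (rounded to 4 significant figures) when written out. Each reported number is rounded once only; derived quantities are recomputed at exact precision (the four compositions, the totals, yield, net glass mass, ignition loss) from the batch weights for 1000 lb of glass, as written in the problem or the answer.
Target oxide masses per 1000 lb melt:
  B2O3: 21.46% × 1000 = 214.6 lb
  MgO: 29.65% × 1000 = 296.5 lb
  SiO2: 32.02% × 1000 = 320.2 lb
  Na2O: 16.87% × 1000 = 168.7 lb
Sums-versus-targets review from the weights as reported, against the basis in use (sum by sum, the targets are met up to rounding of the answer):
  B2O3: 445.4·0.4818 = 214.6 lb (target 214.6 lb)
  MgO: 505.2·0.3167 + 138.6·0.9848 = 296.5 lb (target 296.5 lb)
  SiO2: 505.2·0.6338 = 320.2 lb (target 320.2 lb)
  Na2O: 170.1·0.4390 + 445.4·0.2111 = 168.7 lb (target 168.7 lb)
The glass-mass cross-check: batch total minus LOI = 1000 lb (the targets, summed, come to 1000 lb; stated basis 1000 lb — differing by rounding only).
Whole-batch sum: Σ batch = 1259 lb; loss to ignition Σ batch·LOI = 259.3 lb; the yield ratio, glass ÷ batch: 79.41%.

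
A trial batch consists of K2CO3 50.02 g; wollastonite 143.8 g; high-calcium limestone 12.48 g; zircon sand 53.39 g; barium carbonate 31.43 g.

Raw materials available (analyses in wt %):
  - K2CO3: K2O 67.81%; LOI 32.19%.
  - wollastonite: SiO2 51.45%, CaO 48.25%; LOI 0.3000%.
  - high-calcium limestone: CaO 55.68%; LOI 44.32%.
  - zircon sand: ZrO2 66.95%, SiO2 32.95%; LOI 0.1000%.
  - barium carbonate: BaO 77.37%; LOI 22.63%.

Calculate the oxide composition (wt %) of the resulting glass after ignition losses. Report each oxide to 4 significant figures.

The working math runs at full float precision in all steps — intermediates are displayed rounded to 4 significant digits between the steps. Each reported figure takes exactly one rounding. Derived quantities, including yield, ignition loss, five oxide percentages, the totals, net glass mass, are re-derived starting from the weights on 261.9 g of glass at full precision, precisely as stated by the question or the answer.
Oxide masses out of the charge:
  ZrO2: 53.39·0.6695 = 35.74 g
  BaO: 31.43·0.7737 = 24.32 g
  SiO2: 143.8·0.5145 + 53.39·0.3295 = 91.58 g
  CaO: 143.8·0.4825 + 12.48·0.5568 = 76.33 g
  K2O: 50.02·0.6781 = 33.92 g
LOI: 50.02·0.3219 + 143.8·0.003000 + 12.48·0.4432 + 53.39·0.001000 + 31.43·0.2263 = 29.23 g
batch − LOI leaves glass = 291.1 − 29.23 = 261.9 g (the oxide masses sum to this)
each wt % is 100 × oxide ÷ glass

Glass mass = 261.9 g (batch 291.1 − LOI 29.23).
Composition: ZrO2 13.65%, BaO 9.285%, SiO2 34.97%, CaO 29.15%, K2O 12.95%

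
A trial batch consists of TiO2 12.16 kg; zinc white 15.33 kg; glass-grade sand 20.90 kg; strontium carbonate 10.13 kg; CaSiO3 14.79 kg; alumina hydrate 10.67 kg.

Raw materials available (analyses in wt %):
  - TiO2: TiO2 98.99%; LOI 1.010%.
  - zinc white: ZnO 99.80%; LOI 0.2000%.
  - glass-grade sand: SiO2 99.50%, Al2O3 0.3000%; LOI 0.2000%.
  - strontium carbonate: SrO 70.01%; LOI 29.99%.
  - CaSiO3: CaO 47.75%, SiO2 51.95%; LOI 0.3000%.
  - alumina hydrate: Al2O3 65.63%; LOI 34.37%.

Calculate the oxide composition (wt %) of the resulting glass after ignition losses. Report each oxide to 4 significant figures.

Mid-chain values are displayed with 4-significant-digit rounding in the working; the whole derivation keeps exact precision from start to finish — each reported number includes exactly one rounding; the derived quantities are carried starting from the weights at 77.04 kg of glass at full float precision (six oxide percentages, glass mass, the totals, ignition loss, the yield), as they appear in problem or answer.
Per-oxide mass from batch:
  CaO: 14.79·0.4775 = 7.062 kg
  SiO2: 20.90·0.9950 + 14.79·0.5195 = 28.48 kg
  TiO2: 12.16·0.9899 = 12.04 kg
  ZnO: 15.33·0.9980 = 15.30 kg
  Al2O3: 20.90·0.003000 + 10.67·0.6563 = 7.065 kg
  SrO: 10.13·0.7001 = 7.092 kg
LOI: 12.16·0.01010 + 15.33·0.002000 + 20.90·0.002000 + 10.13·0.2999 + 14.79·0.003000 + 10.67·0.3437 = 6.945 kg
Net of LOI, the glass mass = 83.98 − 6.945 = 77.04 kg (= the summed oxide contributions)
wt %: oxide over glass, times 100

Glass mass = 77.04 kg (batch 83.98 − LOI 6.945).
Composition: CaO 9.168%, SiO2 36.97%, TiO2 15.63%, ZnO 19.86%, Al2O3 9.172%, SrO 9.206%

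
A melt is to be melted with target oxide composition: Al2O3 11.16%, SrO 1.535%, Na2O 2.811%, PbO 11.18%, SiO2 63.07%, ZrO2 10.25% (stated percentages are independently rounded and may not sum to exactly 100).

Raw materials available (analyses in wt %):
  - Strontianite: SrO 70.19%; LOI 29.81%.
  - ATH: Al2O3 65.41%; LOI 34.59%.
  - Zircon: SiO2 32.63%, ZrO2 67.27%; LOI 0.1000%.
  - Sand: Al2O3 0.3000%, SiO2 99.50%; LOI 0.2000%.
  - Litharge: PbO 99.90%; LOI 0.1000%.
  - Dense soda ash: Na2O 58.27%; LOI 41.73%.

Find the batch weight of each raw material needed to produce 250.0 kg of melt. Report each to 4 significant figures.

The intermediate values are printed, rounded to four significant figures, across the worked steps. Every computation holds exact precision end to end. Each reported result is rounded a single time — derived quantities, which include the totals, LOI, net glass mass, six oxide percentages, the yield, are carried in full float precision, precisely as stated by the problem or answer text, using the weight values for 250.0 kg of glass.
Oxide-by-oxide targets in 250.0 kg melt:
  Al2O3: 11.16% × 250.0 = 27.90 kg
  SrO: 1.535% × 250.0 = 3.838 kg
  Na2O: 2.811% × 250.0 = 7.028 kg
  PbO: 11.18% × 250.0 = 27.95 kg
  SiO2: 63.07% × 250.0 = 157.7 kg
  ZrO2: 10.25% × 250.0 = 25.62 kg
Oxide-by-oxide audit given the weights on record, at the basis given (every target is met by its sum net of answer rounding effects):
  Al2O3: 41.98·0.6541 + 146.0·0.003000 = 27.90 kg (target 27.90 kg)
  SrO: 5.467·0.7019 = 3.837 kg (target 3.838 kg)
  Na2O: 12.06·0.5827 = 7.027 kg (target 7.028 kg)
  PbO: 27.98·0.9990 = 27.95 kg (target 27.95 kg)
  SiO2: 38.09·0.3263 + 146.0·0.9950 = 157.7 kg (target 157.7 kg)
  ZrO2: 38.09·0.6727 = 25.62 kg (target 25.62 kg)
Glass-mass bookkeeping: batch Σ − ignition loss = 250.0 kg (the targets, summed, come to 250.0 kg; stated basis 250.0 kg — gaps are rounding artifacts).
Summing the batch: Σ batch = 271.6 kg; the LOI term Σ batch·LOI equals 21.54 kg; glass ÷ batch gives a yield of 92.07%.

Batch per 250.0 kg melt:
  Strontianite: 5.467 kg
  ATH: 41.98 kg
  Zircon: 38.09 kg
  Sand: 146.0 kg
  Litharge: 27.98 kg
  Dense soda ash: 12.06 kg
Total batch = 271.6 kg; LOI loss = 21.54 kg; yield = 92.07%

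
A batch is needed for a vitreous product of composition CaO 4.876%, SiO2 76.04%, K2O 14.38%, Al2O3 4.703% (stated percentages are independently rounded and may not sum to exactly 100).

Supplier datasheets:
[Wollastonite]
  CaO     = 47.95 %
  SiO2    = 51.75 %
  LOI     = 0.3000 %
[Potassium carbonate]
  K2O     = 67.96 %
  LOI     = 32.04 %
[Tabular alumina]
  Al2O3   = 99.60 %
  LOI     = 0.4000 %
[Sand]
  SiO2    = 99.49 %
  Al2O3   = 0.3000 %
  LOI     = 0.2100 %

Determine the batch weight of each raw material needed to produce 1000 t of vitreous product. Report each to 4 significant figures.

Batch per 1000 t vitreous product:
  Wollastonite: 101.7 t
  Potassium carbonate: 211.6 t
  Tabular alumina: 45.08 t
  Sand: 711.4 t
Total batch = 1070 t; LOI loss = 69.78 t; yield = 93.48%

All internal work carries full precision end to end — intermediates are printed with 4-significant-figure rounding as written. Every reported number sees exactly one rounding — the derived quantities (ignition loss, net glass mass, totals, four oxide percentages, the yield) are computed starting from the weights at 1000 t of glass in full precision, exactly as shown in the problem or the answer.
Per-oxide target masses for 1000 t vitreous product:
  CaO: 4.876% × 1000 = 48.76 t
  SiO2: 76.04% × 1000 = 760.4 t
  K2O: 14.38% × 1000 = 143.8 t
  Al2O3: 4.703% × 1000 = 47.03 t
Verifying the oxide balance with the batch weights as given, under the basis named above (target by target, the sums agree inside rounding margins):
  CaO: 101.7·0.4795 = 48.77 t (target 48.76 t)
  SiO2: 101.7·0.5175 + 711.4·0.9949 = 760.4 t (target 760.4 t)
  K2O: 211.6·0.6796 = 143.8 t (target 143.8 t)
  Al2O3: 45.08·0.9960 + 711.4·0.003000 = 47.03 t (target 47.03 t)
The glass-mass cross-check: batch Σ − ignition loss = 1000 t (summing oxide targets gives 1000 t; against the stated basis, 1000 t — gaps are rounding artifacts).
Batch total: Σ batch = 1070 t; loss to ignition Σ batch·LOI = 69.78 t; as yield: glass ÷ batch → 93.48%.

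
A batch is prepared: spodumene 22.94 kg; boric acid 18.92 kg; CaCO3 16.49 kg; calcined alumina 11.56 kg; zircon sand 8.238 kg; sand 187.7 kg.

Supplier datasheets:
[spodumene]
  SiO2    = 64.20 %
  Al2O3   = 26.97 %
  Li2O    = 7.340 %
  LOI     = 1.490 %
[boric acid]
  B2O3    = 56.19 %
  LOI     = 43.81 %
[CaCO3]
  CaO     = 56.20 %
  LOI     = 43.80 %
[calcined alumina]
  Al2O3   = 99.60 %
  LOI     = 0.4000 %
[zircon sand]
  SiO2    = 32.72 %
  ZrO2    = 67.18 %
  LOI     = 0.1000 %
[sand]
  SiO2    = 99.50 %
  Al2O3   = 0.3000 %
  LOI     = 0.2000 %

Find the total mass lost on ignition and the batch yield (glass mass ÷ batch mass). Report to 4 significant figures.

Each numeric step carries exact precision end to end; in-progress results appear rounded to 4 significant digits at each printed step — every reported result sees exactly one rounding. Derived quantities (ignition loss, glass mass, the yield, the totals, the six compositions) are re-derived at full float precision using the weight values at 249.6 kg of glass exactly as shown in the problem or answer text.
LOI of each material in turn:
  spodumene: 22.94 × 0.01490 = 0.3418 kg
  boric acid: 18.92 × 0.4381 = 8.289 kg
  CaCO3: 16.49 × 0.4380 = 7.223 kg
  calcined alumina: 11.56 × 0.004000 = 0.04624 kg
  zircon sand: 8.238 × 0.001000 = 0.008238 kg
  sand: 187.7 × 0.002000 = 0.3754 kg
Total LOI = 16.28 kg
Glass = batch − LOI = 265.8 − 16.28 = 249.6 kg

LOI loss = 16.28 kg; glass = 249.6 kg; yield = 93.88%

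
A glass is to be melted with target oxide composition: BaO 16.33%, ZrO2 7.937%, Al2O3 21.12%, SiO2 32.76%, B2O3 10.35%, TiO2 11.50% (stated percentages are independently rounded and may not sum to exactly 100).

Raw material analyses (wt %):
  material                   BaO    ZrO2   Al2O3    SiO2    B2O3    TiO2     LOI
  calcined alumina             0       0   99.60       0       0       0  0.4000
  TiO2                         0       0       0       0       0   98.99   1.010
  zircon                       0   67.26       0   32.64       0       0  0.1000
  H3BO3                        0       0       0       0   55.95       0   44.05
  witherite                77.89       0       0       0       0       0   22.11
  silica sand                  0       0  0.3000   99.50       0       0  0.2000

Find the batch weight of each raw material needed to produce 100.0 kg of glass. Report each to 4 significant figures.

Intermediates are printed, rounded to 4 significant figures, alongside each step; all arithmetic holds full precision at all times — exactly one rounding lands on every reported result. Derived quantities (six oxide percentages, net glass mass, ignition loss, the yield, the totals) are re-derived using the weight values at 100.0 kg of glass in full precision, exactly as printed in the problem or the answer.
Per-oxide target masses for 100.0 kg glass:
  BaO: 16.33% × 100.0 = 16.33 kg
  ZrO2: 7.937% × 100.0 = 7.937 kg
  Al2O3: 21.12% × 100.0 = 21.12 kg
  SiO2: 32.76% × 100.0 = 32.76 kg
  B2O3: 10.35% × 100.0 = 10.35 kg
  TiO2: 11.50% × 100.0 = 11.50 kg
Oxide-by-oxide audit from the weights as reported, against the basis in use (target by target, the sums agree modulo rounding of the values):
  BaO: 20.97·0.7789 = 16.33 kg (target 16.33 kg)
  ZrO2: 11.80·0.6726 = 7.937 kg (target 7.937 kg)
  Al2O3: 21.12·0.9960 + 29.05·0.003000 = 21.12 kg (target 21.12 kg)
  SiO2: 11.80·0.3264 + 29.05·0.9950 = 32.76 kg (target 32.76 kg)
  B2O3: 18.50·0.5595 = 10.35 kg (target 10.35 kg)
  TiO2: 11.62·0.9899 = 11.50 kg (target 11.50 kg)
The glass-mass cross-check: net batch after ignition = 100.0 kg (oxide target masses add up to 100.0 kg; with the basis standing at 100.0 kg — rounding explains the deltas).
Whole-batch sum: Σ batch = 113.1 kg; LOI loss = Σ batch·LOI = 13.06 kg; the yield ratio, glass ÷ batch: 88.45%.

Batch per 100.0 kg glass:
  calcined alumina: 21.12 kg
  TiO2: 11.62 kg
  zircon: 11.80 kg
  H3BO3: 18.50 kg
  witherite: 20.97 kg
  silica sand: 29.05 kg
Total batch = 113.1 kg; LOI loss = 13.06 kg; yield = 88.45%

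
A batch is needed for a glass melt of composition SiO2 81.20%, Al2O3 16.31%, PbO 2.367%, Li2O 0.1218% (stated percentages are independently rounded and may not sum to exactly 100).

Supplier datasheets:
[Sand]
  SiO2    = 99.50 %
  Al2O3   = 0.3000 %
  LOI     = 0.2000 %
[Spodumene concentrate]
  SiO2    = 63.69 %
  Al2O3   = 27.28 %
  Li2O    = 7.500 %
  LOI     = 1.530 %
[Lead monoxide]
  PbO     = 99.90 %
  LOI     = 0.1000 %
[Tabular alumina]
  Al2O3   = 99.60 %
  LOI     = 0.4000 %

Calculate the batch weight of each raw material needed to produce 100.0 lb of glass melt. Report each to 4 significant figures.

All arithmetic carries full float precision in every operation — intermediates are shown with 4-significant-digit rounding between the steps; every reported number is rounded just once — the derived quantities (the totals, net glass mass, ignition loss, the four compositions, the yield) are rebuilt starting from the weights for 100.0 lb of glass in full float precision, as they appear in either problem or answer.
Oxide-by-oxide targets in 100.0 lb glass melt:
  SiO2: 81.20% × 100.0 = 81.20 lb
  Al2O3: 16.31% × 100.0 = 16.31 lb
  PbO: 2.367% × 100.0 = 2.367 lb
  Li2O: 0.1218% × 100.0 = 0.1218 lb
Mass-balance tally per oxide per the reported batch figures, on the stated basis (sums match the target masses once rounding is allowed for):
  SiO2: 80.57·0.9950 + 1.624·0.6369 = 81.20 lb (target 81.20 lb)
  Al2O3: 80.57·0.003000 + 1.624·0.2728 + 15.69·0.9960 = 16.31 lb (target 16.31 lb)
  PbO: 2.369·0.9990 = 2.367 lb (target 2.367 lb)
  Li2O: 1.624·0.07500 = 0.1218 lb (target 0.1218 lb)
The glass-mass cross-check: total batch − LOI = 100.0 lb (the Σ of target masses is 100.0 lb; stated basis 100.0 lb — differing by rounding only).
Batch total: Σ batch = 100.3 lb; Σ batch·LOI gives LOI loss = 0.2511 lb; yield = glass ÷ total batch = 99.75%.

Batch per 100.0 lb glass melt:
  Sand: 80.57 lb
  Spodumene concentrate: 1.624 lb
  Lead monoxide: 2.369 lb
  Tabular alumina: 15.69 lb
Total batch = 100.3 lb; LOI loss = 0.2511 lb; yield = 99.75%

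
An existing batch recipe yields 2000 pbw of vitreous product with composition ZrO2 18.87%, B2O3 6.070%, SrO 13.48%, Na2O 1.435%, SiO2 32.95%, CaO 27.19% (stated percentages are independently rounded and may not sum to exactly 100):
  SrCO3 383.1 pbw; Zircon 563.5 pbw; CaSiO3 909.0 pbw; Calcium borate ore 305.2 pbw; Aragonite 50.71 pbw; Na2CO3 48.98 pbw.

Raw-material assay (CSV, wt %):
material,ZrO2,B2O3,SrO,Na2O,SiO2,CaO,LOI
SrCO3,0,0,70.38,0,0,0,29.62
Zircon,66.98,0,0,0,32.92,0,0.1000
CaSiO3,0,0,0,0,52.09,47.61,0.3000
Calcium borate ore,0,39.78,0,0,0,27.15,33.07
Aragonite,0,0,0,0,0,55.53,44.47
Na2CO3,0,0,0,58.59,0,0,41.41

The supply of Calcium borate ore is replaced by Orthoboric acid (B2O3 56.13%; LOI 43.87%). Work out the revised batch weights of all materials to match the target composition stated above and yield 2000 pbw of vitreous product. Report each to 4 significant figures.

The intermediate values are displayed (rounded to four significant digits) in the printout — each numeric step holds full float precision at each step — every reported number is rounded a single time; the derived quantities (the yield, net glass mass, ignition loss, the six compositions, totals) are rebuilt from the weighed amounts for 2000 pbw of glass at full float precision, exactly as shown in either problem or answer.
Oxide-by-oxide targets in 2000 pbw vitreous product:
  ZrO2: 18.87% × 2000 = 377.4 pbw
  B2O3: 6.070% × 2000 = 121.4 pbw
  SrO: 13.48% × 2000 = 269.6 pbw
  Na2O: 1.435% × 2000 = 28.70 pbw
  SiO2: 32.95% × 2000 = 659.0 pbw
  CaO: 27.19% × 2000 = 543.8 pbw
Balance tally, oxide-wise, with the batch weights as given, on the stated basis (every target is met by its sum modulo rounding of the values):
  ZrO2: 563.5·0.6698 = 377.4 pbw (target 377.4 pbw)
  B2O3: 216.3·0.5613 = 121.4 pbw (target 121.4 pbw)
  SrO: 383.1·0.7038 = 269.6 pbw (target 269.6 pbw)
  Na2O: 48.98·0.5859 = 28.70 pbw (target 28.70 pbw)
  SiO2: 563.5·0.3292 + 909.0·0.5209 = 659.0 pbw (target 659.0 pbw)
  CaO: 909.0·0.4761 + 199.9·0.5553 = 543.8 pbw (target 543.8 pbw)
Glass-mass closure: total charge less LOI = 2000 pbw (summing oxide targets gives 2000 pbw; versus the stated basis of 2000 pbw — a pure rounding effect).
Batch grand total — Σ batch = 2321 pbw; Σ batch·LOI gives LOI loss = 320.8 pbw; yield, glass over the total, = 86.18%.

Revised batch per 2000 pbw vitreous product:
  SrCO3: 383.1 pbw
  Zircon: 563.5 pbw
  CaSiO3: 909.0 pbw
  Orthoboric acid: 216.3 pbw
  Aragonite: 199.9 pbw
  Na2CO3: 48.98 pbw
Total batch = 2321 pbw; LOI loss = 320.8 pbw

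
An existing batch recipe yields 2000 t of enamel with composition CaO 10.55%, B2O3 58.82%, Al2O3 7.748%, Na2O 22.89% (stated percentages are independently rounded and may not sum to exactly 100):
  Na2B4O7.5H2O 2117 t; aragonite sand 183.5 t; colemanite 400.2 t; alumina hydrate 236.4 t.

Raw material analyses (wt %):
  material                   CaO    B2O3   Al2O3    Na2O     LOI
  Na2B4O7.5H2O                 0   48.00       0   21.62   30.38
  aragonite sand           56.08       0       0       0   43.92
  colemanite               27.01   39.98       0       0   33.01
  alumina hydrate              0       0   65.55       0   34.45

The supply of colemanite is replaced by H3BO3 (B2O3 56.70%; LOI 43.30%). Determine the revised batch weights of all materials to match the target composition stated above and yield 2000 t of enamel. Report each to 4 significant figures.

Revised batch per 2000 t enamel:
  Na2B4O7.5H2O: 2117 t
  aragonite sand: 376.2 t
  H3BO3: 282.2 t
  alumina hydrate: 236.4 t
Total batch = 3012 t; LOI loss = 1012 t

Mid-chain values are shown, rounded to four significant figures, at each printed step. All arithmetic carries full float precision end to end; a single rounding yields each reported figure; derived quantities, which include glass mass, LOI, the four compositions, the yield, the totals, are rebuilt in full float precision, as set out in either problem or answer, starting from the weights for 2000 t of glass.
Oxide-by-oxide targets in 2000 t enamel:
  CaO: 10.55% × 2000 = 211.0 t
  B2O3: 58.82% × 2000 = 1176 t
  Al2O3: 7.748% × 2000 = 155.0 t
  Na2O: 22.89% × 2000 = 457.8 t
Verifying the oxide balance applying the batch weights above, for the quoted basis mass (sums match the target masses net of answer rounding effects):
  CaO: 376.2·0.5608 = 211.0 t (target 211.0 t)
  B2O3: 2117·0.4800 + 282.2·0.5670 = 1176 t (target 1176 t)
  Al2O3: 236.4·0.6555 = 155.0 t (target 155.0 t)
  Na2O: 2117·0.2162 = 457.7 t (target 457.8 t)
Glass-mass sanity pass: net batch after ignition = 2000 t (per-oxide target masses sum to 2000 t; the stated basis being 2000 t — deltas are rounding alone).
Batch total: Σ batch = 3012 t; Σ batch·LOI gives LOI loss = 1012 t; yield = glass ÷ total batch = 66.40%.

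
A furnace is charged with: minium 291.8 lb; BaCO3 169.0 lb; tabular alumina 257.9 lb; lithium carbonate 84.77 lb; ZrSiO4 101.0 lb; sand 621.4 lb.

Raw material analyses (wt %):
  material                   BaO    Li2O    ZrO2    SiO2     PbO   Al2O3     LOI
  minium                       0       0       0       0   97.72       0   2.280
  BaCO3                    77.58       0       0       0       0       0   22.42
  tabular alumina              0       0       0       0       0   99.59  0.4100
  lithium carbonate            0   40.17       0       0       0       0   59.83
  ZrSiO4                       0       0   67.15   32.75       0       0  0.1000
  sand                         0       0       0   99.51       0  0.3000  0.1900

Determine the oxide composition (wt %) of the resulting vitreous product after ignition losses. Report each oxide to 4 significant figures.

The working math maintains full float precision end to end — working values are shown rounded to 4 significant figures in the printout. A single rounding completes each reported value — derived quantities are carried in exact precision (the totals, ignition loss, yield, glass mass, the six compositions) using the weight values at 1428 lb of glass, exactly as printed in either problem or answer.
Oxide masses out of the charge:
  BaO: 169.0·0.7758 = 131.1 lb
  Li2O: 84.77·0.4017 = 34.05 lb
  ZrO2: 101.0·0.6715 = 67.82 lb
  SiO2: 101.0·0.3275 + 621.4·0.9951 = 651.4 lb
  PbO: 291.8·0.9772 = 285.1 lb
  Al2O3: 257.9·0.9959 + 621.4·0.003000 = 258.7 lb
LOI: 291.8·0.02280 + 169.0·0.2242 + 257.9·0.004100 + 84.77·0.5983 + 101.0·0.001000 + 621.4·0.001900 = 97.60 lb
Glass = total batch minus LOI = 1526 − 97.60 = 1428 lb (consistent with Σ oxide mass)
wt % = oxide mass / glass mass × 100

Glass mass = 1428 lb (batch 1526 − LOI 97.60).
Composition: BaO 9.180%, Li2O 2.384%, ZrO2 4.749%, SiO2 45.61%, PbO 19.96%, Al2O3 18.11%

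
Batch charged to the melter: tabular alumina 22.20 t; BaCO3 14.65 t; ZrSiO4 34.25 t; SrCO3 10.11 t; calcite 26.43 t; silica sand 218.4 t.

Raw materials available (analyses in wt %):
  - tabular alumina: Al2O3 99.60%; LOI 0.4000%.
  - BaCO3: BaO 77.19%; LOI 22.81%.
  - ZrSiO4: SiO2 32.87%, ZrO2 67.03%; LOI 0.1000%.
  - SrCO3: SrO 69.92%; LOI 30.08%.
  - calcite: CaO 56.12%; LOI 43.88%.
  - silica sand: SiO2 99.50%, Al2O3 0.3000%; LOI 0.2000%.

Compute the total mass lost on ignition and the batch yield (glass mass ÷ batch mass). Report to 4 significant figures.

LOI loss = 18.54 t; glass = 307.5 t; yield = 94.31%

Full float precision is carried through the solve. In-progress results are shown (rounded to 4 significant figures) as written — exactly one rounding goes into every reported value. All derived quantities, including six oxide percentages, yield, LOI, net glass mass, the totals, are re-derived using the weight values for 307.5 t of glass at full float precision, as they appear in question or answer.
Material-by-material LOI:
  tabular alumina: 22.20 × 0.004000 = 0.08880 t
  BaCO3: 14.65 × 0.2281 = 3.342 t
  ZrSiO4: 34.25 × 0.001000 = 0.03425 t
  SrCO3: 10.11 × 0.3008 = 3.041 t
  calcite: 26.43 × 0.4388 = 11.60 t
  silica sand: 218.4 × 0.002000 = 0.4368 t
Total LOI = 18.54 t
Glass = batch − LOI = 326.0 − 18.54 = 307.5 t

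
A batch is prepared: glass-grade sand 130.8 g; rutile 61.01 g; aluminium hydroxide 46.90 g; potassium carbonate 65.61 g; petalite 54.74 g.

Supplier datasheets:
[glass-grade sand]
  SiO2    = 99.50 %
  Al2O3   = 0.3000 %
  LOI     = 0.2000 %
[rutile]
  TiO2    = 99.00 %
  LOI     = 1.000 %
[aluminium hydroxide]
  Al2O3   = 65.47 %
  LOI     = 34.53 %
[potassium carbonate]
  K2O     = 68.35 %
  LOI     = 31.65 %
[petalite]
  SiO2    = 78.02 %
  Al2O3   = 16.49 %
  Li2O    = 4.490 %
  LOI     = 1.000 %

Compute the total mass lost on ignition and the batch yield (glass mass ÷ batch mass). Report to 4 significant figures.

Each numeric step maintains full precision through the solve; in-progress results are printed rounded to four significant figures at each printed step. A single rounding completes every reported number — all derived quantities, including LOI, net glass mass, totals, the five compositions, yield, are carried starting from the weights on 320.7 g of glass in full precision, precisely as stated by problem or answer.
Each material's LOI contribution:
  glass-grade sand: 130.8 × 0.002000 = 0.2616 g
  rutile: 61.01 × 0.01000 = 0.6101 g
  aluminium hydroxide: 46.90 × 0.3453 = 16.19 g
  potassium carbonate: 65.61 × 0.3165 = 20.77 g
  petalite: 54.74 × 0.01000 = 0.5474 g
Total LOI = 38.38 g
Glass = batch − LOI = 359.1 − 38.38 = 320.7 g

LOI loss = 38.38 g; glass = 320.7 g; yield = 89.31%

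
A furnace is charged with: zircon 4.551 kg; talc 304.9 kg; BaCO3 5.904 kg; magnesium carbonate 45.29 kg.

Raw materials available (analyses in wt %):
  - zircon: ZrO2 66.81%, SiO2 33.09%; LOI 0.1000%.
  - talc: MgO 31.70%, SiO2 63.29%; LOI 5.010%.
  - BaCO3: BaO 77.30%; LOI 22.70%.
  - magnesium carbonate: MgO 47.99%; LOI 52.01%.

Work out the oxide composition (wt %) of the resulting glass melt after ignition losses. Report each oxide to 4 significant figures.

Glass mass = 320.5 kg (batch 360.6 − LOI 40.18).
Composition: MgO 36.94%, ZrO2 0.9488%, SiO2 60.69%, BaO 1.424%

The working math carries full precision end to end; mid-chain values appear (rounded to 4 significant digits) when written out. Each reported value is rounded a single time. Derived quantities, including totals, yield, net glass mass, the four compositions, LOI, are re-derived from the batch weights on 320.5 kg of glass in exact precision, exactly as shown in problem or answer.
Oxide-by-oxide delivered mass:
  MgO: 304.9·0.3170 + 45.29·0.4799 = 118.4 kg
  ZrO2: 4.551·0.6681 = 3.041 kg
  SiO2: 4.551·0.3309 + 304.9·0.6329 = 194.5 kg
  BaO: 5.904·0.7730 = 4.564 kg
LOI: 4.551·0.001000 + 304.9·0.05010 + 5.904·0.2270 + 45.29·0.5201 = 40.18 kg
Glass mass = batch − LOI = 360.6 − 40.18 = 320.5 kg (the oxide masses sum to this)
oxide / glass × 100 gives the wt %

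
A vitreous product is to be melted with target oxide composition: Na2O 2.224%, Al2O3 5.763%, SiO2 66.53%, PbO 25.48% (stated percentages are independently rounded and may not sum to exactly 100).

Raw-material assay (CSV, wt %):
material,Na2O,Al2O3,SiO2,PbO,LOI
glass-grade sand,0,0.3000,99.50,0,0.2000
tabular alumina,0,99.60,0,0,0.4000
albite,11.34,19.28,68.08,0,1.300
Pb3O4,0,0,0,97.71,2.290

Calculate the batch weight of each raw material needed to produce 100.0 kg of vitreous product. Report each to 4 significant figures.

Batch per 100.0 kg vitreous product:
  glass-grade sand: 53.45 kg
  tabular alumina: 1.829 kg
  albite: 19.61 kg
  Pb3O4: 26.08 kg
Total batch = 101.0 kg; LOI loss = 0.9664 kg; yield = 99.04%

The intermediate values are rounded off to 4 significant figures wherever printed. All internal work carries exact precision through the solve. Every reported result is rounded exactly once. Derived quantities are rebuilt using the weight values for 100.0 kg of glass in exact precision (the four compositions, totals, glass mass, yield, ignition loss) exactly as shown in either problem or answer.
Oxide-by-oxide targets in 100.0 kg vitreous product:
  Na2O: 2.224% × 100.0 = 2.224 kg
  Al2O3: 5.763% × 100.0 = 5.763 kg
  SiO2: 66.53% × 100.0 = 66.53 kg
  PbO: 25.48% × 100.0 = 25.48 kg
Sums-versus-targets review applying the batch weights above, under the basis named above (each sum matches its target mass inside rounding margins):
  Na2O: 19.61·0.1134 = 2.224 kg (target 2.224 kg)
  Al2O3: 53.45·0.003000 + 1.829·0.9960 + 19.61·0.1928 = 5.763 kg (target 5.763 kg)
  SiO2: 53.45·0.9950 + 19.61·0.6808 = 66.53 kg (target 66.53 kg)
  PbO: 26.08·0.9771 = 25.48 kg (target 25.48 kg)
Mass balance on the glass: batch Σ − ignition loss = 100.0 kg (targets for the oxides total 100.0 kg; basis as stated: 100.0 kg — any gap is answer rounding).
Summing the batch: Σ batch = 101.0 kg; Σ batch·LOI gives LOI loss = 0.9664 kg; as yield: glass ÷ batch → 99.04%.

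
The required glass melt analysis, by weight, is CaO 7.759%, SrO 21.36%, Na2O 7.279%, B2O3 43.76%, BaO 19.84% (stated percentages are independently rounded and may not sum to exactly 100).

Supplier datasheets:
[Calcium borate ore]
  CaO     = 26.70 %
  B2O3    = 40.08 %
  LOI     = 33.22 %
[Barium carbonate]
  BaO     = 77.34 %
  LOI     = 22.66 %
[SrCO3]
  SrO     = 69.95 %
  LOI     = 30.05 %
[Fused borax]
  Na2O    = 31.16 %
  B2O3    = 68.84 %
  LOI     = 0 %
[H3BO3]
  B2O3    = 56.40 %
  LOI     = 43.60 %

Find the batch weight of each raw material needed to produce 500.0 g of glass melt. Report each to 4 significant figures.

Batch per 500.0 g glass melt:
  Calcium borate ore: 145.3 g
  Barium carbonate: 128.3 g
  SrCO3: 152.7 g
  Fused borax: 116.8 g
  H3BO3: 142.1 g
Total batch = 685.2 g; LOI loss = 185.2 g; yield = 72.97%

Mid-chain values are shown rounded to 4 significant figures; the working math keeps full precision through every step — each reported value is rounded exactly once — derived quantities (net glass mass, ignition loss, the totals, yield, five oxide percentages) are re-derived starting from the weights on 500.0 g of glass at exact precision as written in problem or answer.
The oxide mass targets at 500.0 g glass melt:
  CaO: 7.759% × 500.0 = 38.80 g
  SrO: 21.36% × 500.0 = 106.8 g
  Na2O: 7.279% × 500.0 = 36.40 g
  B2O3: 43.76% × 500.0 = 218.8 g
  BaO: 19.84% × 500.0 = 99.20 g
Verifying the oxide balance from the weights as reported, on the stated basis (each sum matches its target mass up to rounding of the answer):
  CaO: 145.3·0.2670 = 38.80 g (target 38.80 g)
  SrO: 152.7·0.6995 = 106.8 g (target 106.8 g)
  Na2O: 116.8·0.3116 = 36.39 g (target 36.40 g)
  B2O3: 145.3·0.4008 + 116.8·0.6884 + 142.1·0.5640 = 218.8 g (target 218.8 g)
  BaO: 128.3·0.7734 = 99.23 g (target 99.20 g)
Glass-mass closure: batch total minus LOI = 500.0 g (the targets, summed, come to 500.0 g; basis as stated: 500.0 g — a pure rounding effect).
Total batch = Σ batch = 685.2 g; Σ batch·LOI gives LOI loss = 185.2 g; as yield: glass ÷ batch → 72.97%.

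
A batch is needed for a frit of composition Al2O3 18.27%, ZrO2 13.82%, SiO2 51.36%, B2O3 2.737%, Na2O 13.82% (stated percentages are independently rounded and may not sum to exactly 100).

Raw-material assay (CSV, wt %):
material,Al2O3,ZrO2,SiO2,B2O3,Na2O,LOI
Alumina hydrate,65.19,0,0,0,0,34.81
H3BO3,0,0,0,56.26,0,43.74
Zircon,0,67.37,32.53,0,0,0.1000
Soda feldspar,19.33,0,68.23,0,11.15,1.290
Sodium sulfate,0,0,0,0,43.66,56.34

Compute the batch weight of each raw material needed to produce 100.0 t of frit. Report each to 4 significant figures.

Exact precision is held through every step — mid-chain values are printed (rounded to 4 significant digits) within the worked lines — every reported number sees exactly one rounding — all derived quantities are rebuilt at exact precision (glass mass, five oxide percentages, yield, totals, LOI) from the batch weights for 100.0 t of glass as given in the problem or answer text.
Target oxide masses per 100.0 t frit:
  Al2O3: 18.27% × 100.0 = 18.27 t
  ZrO2: 13.82% × 100.0 = 13.82 t
  SiO2: 51.36% × 100.0 = 51.36 t
  B2O3: 2.737% × 100.0 = 2.737 t
  Na2O: 13.82% × 100.0 = 13.82 t
Per-oxide balance check given the weights on record, per the basis as stated (delivered sums recover each target given rounding of the digits):
  Al2O3: 8.605·0.6519 + 65.49·0.1933 = 18.27 t (target 18.27 t)
  ZrO2: 20.51·0.6737 = 13.82 t (target 13.82 t)
  SiO2: 20.51·0.3253 + 65.49·0.6823 = 51.36 t (target 51.36 t)
  B2O3: 4.865·0.5626 = 2.737 t (target 2.737 t)
  Na2O: 65.49·0.1115 + 14.93·0.4366 = 13.82 t (target 13.82 t)
Auditing the glass mass value: batch Σ − ignition loss = 100.0 t (oxide target masses add up to 100.0 t; stated basis 100.0 t — a pure rounding effect).
Adding the batch up: Σ batch = 114.4 t; Σ batch·LOI gives LOI loss = 14.40 t; as yield: glass ÷ batch → 87.41%.

Batch per 100.0 t frit:
  Alumina hydrate: 8.605 t
  H3BO3: 4.865 t
  Zircon: 20.51 t
  Soda feldspar: 65.49 t
  Sodium sulfate: 14.93 t
Total batch = 114.4 t; LOI loss = 14.40 t; yield = 87.41%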